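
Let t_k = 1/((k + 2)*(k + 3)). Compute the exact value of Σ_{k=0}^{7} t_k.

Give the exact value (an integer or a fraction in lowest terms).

Σ = 2/5

Ratio r(k) = (k + 2)/(k + 4).
Factor: A=k + 2; B=k + 4; C=1.
Set up (k + 2)·f(k+1) − (k + 3)·f(k) − (1) = 0.
deg f ≤ 1 (via 1,1,0).
A polynomial solution: f(k) = k/2.
R(k) = B(k−1)·f(k)/C(k) = k*(k + 3)/2; s_k = R·t_k = k/(2*(k + 2)).
Δs = 1/(k**2 + 5*k + 6), as required.
Telescoping: Σ = s_(8) − s_(0) = 2/5 − (0) = 2/5.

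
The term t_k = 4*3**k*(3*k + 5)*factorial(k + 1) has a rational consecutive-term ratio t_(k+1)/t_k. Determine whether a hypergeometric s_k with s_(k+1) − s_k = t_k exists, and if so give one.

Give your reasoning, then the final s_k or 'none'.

Step 1: r(k) = 3*(k + 2)*(3*k + 8)/(3*k + 5).
Factor: A=3*k + 6; B=1; C=k + 5/3.
Key eq: (3*k + 6)·f(k+1) = (1)·f(k) + (k + 5/3).
From deg A=1, deg B=0, deg C=1: d=0.
Match coefficients ⇒ f(k) = 1/3.
Then R = B(k−1)f/C = 1/(3*k + 5), so s_k = R(k)·t_k = 4*3**k*factorial(k + 1).
Check: Δs_k = 4*3**k*(3*k + 5)*factorial(k + 1). ✓

s_k = 4*3**k*factorial(k + 1)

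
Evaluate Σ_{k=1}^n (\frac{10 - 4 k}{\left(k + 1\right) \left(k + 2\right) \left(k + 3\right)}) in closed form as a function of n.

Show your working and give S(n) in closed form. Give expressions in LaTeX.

Step 1: r(k) = (k + 1)*(2*k - 3)/((k + 4)*(2*k - 5)).
Normal form (A,B,C) = (k + 1, k + 4, k - 5/2).
Key eq: (k + 1)·f(k+1) = (k + 3)·f(k) + (k - 5/2).
deg f ≤ 2 (via 1,1,1).
A polynomial solution: f(k) = -k*(3*k + 17)/8.
Certificate R = B(k−1)f/C = -k*(k + 3)*(3*k + 17)/(4*(2*k - 5)) gives s_k = k*(3*k + 17)/(2*(k + 1)*(k + 2)).
Verify: 2*(5 - 2*k)/(k**3 + 6*k**2 + 11*k + 6) matches t_k.
Telescope: S(n) = s_(n+1) − s_(1) = (3*n**2 + 23*n + 20)/(2*(n**2 + 5*n + 6)) − (5/3) = n*(19 - n)/(6*(n**2 + 5*n + 6)).

S(n) = \frac{n \left(19 - n\right)}{6 \left(n^{2} + 5 n + 6\right)}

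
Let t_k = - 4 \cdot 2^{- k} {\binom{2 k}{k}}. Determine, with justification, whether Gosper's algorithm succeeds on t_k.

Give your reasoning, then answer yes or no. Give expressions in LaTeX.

r(k) = (2*k + 1)/(k + 1) after simplifying.
So A=2*k + 1 and B=k + 1, with C=1.
Set up (2*k + 1)·f(k+1) − (k)·f(k) − (1) = 0.
Bound: deg f ≤ -1.
Negative degree bound (-1): no f exists, t_k not Gosper-summable.

No — t_k has no hypergeometric antidifference.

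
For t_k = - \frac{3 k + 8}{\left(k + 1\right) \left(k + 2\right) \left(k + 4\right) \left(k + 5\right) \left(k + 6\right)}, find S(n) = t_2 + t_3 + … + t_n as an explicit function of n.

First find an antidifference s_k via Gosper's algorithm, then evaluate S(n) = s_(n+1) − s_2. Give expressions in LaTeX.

S(n) = \frac{- n^{3} - 13 n^{2} - 52 n + 66}{126 \left(n^{3} + 13 n^{2} + 52 n + 60\right)}

Ratio r(k) = (k + 1)*(k + 4)*(3*k + 11)/((k + 3)*(k + 7)*(3*k + 8)).
So A=k + 1 and B=k + 7, with C=k**2 + 17*k/3 + 8.
f must satisfy (k + 1)·f(k+1) − (k + 6)·f(k) = k**2 + 17*k/3 + 8.
deg f ≤ 5 (via 1,1,2).
Solving with deg f ≤ 5: f(k) = k*(k + 2)*(k + 3)*(k**2 + 10*k + 29)/60.
Get s_k = R·t_k = k*(-k**2 - 10*k - 29)/(20*(k**3 + 10*k**2 + 29*k + 20)) with R(k) = B(k−1)f(k)/C(k) = k*(k + 2)*(k + 6)*(k**2 + 10*k + 29)/(20*(3*k + 8)).
Verify: (-3*k - 8)/(k**5 + 18*k**4 + 121*k**3 + 372*k**2 + 508*k + 240) matches t_k.
Evaluate: s_(n+1) = (-n**3 - 13*n**2 - 52*n - 40)/(20*(n**3 + 13*n**2 + 52*n + 60)); subtract s_(2) = -53/1260 ⇒ S(n) = (-n**3 - 13*n**2 - 52*n + 66)/(126*(n**3 + 13*n**2 + 52*n + 60)).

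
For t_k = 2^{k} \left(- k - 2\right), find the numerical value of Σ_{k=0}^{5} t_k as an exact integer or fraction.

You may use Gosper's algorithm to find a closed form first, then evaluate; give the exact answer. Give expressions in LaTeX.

t_(k+1)/t_k = 2*(k + 3)/(k + 2).
So A=2 and B=1, with C=k + 2.
f must satisfy (2)·f(k+1) − (1)·f(k) = k + 2.
Degrees (0,0,1) ⇒ d ≤ 1.
Coefficient equations give f(k) = k.
So s_k = (B(k−1)f/C)·t_k = (k/(k + 2))·t_k = -2**k*k.
Verify: 2**k*(-k - 2) matches t_k.
Evaluate s at k=6 and k=0: -384 and 0; difference -384.

Σ = -384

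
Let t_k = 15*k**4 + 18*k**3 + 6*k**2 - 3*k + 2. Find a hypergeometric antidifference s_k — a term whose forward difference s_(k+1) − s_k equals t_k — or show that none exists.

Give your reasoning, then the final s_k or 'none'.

Compute t_(k+1)/t_k: get (15*k**4 + 78*k**3 + 150*k**2 + 123*k + 38)/(15*k**4 + 18*k**3 + 6*k**2 - 3*k + 2).
Normal form (A,B,C) = (1, 1, k**4 + 6*k**3/5 + 2*k**2/5 - k/5 + 2/15).
Set up (1)·f(k+1) − (1)·f(k) − (k**4 + 6*k**3/5 + 2*k**2/5 - k/5 + 2/15) = 0.
Degrees (0,0,4) ⇒ d ≤ 5.
Coefficient equations give f(k) = k*(3*k**4 - 3*k**3 - 2*k**2 + 4)/15.
Get s_k = R·t_k = k*(3*k**4 - 3*k**3 - 2*k**2 + 4) with R(k) = B(k−1)f(k)/C(k) = k*(3*k**4 - 3*k**3 - 2*k**2 + 4)/(15*k**4 + 18*k**3 + 6*k**2 - 3*k + 2).
Δs = 15*k**4 + 18*k**3 + 6*k**2 - 3*k + 2, as required.

s_k = k*(3*k**4 - 3*k**3 - 2*k**2 + 4)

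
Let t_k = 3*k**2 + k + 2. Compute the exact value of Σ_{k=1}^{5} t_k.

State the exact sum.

Compute t_(k+1)/t_k: get (k + 3*(k + 1)**2 + 3)/(3*k**2 + k + 2).
Normal form (A,B,C) = (1, 1, k**2 + k/3 + 2/3).
f must satisfy (1)·f(k+1) − (1)·f(k) = k**2 + k/3 + 2/3.
deg f ≤ 3 (via 0,0,2).
Solve for f: f(k) = k*(k**2 - k + 2)/3 (degree 3 ≤ 3).
Certificate R = B(k−1)f/C = k*(k**2 - k + 2)/(3*k**2 + k + 2) gives s_k = k*(k**2 - k + 2).
Δs = 3*k**2 + k + 2, as required.
Telescoping: Σ = s_(6) − s_(1) = 192 − (2) = 190.

Σ = 190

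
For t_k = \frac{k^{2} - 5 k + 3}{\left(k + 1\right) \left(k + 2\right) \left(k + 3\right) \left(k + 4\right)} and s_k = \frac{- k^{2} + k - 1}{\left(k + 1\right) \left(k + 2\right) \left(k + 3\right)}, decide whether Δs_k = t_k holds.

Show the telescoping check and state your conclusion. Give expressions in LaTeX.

Valid — Δs_k = t_k.

s_(k+1) = (k - (k + 1)**2)/((k + 2)*(k + 3)*(k + 4))
s_(k+1) − s_k = (k**2 - 5*k + 3)/(k**4 + 10*k**3 + 35*k**2 + 50*k + 24)
(s_(k+1) − s_k) − t_k = 0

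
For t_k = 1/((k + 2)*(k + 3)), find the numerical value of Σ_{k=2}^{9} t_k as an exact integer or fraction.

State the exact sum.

Σ = 1/6

Ratio r(k) = (k + 2)/(k + 4).
A = k + 2, B = k + 4, C = 1.
Key eq: (k + 2)·f(k+1) = (k + 3)·f(k) + (1).
deg f ≤ 1 (via 1,1,0).
Coefficient equations give f(k) = k/2.
Then R = B(k−1)f/C = k*(k + 3)/2, so s_k = R(k)·t_k = k/(2*(k + 2)).
s_(k+1) − s_k = 1/(k**2 + 5*k + 6) = t_k.
Telescoping: Σ = s_(10) − s_(2) = 5/12 − (1/4) = 1/6.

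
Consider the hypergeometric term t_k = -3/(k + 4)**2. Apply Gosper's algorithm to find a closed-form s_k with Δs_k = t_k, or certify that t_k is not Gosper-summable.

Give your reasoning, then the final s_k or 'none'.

Step 1: r(k) = (k + 4)**2/(k + 5)**2.
A = k**2 + 8*k + 16, B = k**2 + 10*k + 25, C = 1.
Set up (k**2 + 8*k + 16)·f(k+1) − (k**2 + 8*k + 16)·f(k) − (1) = 0.
Degrees (2,2,0) ⇒ d ≤ 0.
Generic f = c0 gives residual -1; -1 = 0 cannot hold, so t_k is not Gosper-summable.

none (Gosper's algorithm certifies no s_k)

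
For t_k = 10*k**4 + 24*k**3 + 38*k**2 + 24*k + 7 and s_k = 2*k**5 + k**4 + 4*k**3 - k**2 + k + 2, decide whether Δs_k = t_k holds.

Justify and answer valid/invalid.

valid (s_(k+1) − s_k reduces to t_k)

s_(k+1) = 2*k**5 + 11*k**4 + 28*k**3 + 37*k**2 + 25*k + 9
s_(k+1) − s_k = 10*k**4 + 24*k**3 + 38*k**2 + 24*k + 7
(s_(k+1) − s_k) − t_k = 0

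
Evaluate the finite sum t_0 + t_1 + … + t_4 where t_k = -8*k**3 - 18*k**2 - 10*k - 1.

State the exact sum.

Σ = -1445

Ratio r(k) = (8*k**3 + 42*k**2 + 70*k + 37)/(8*k**3 + 18*k**2 + 10*k + 1).
Gosper form: A/B · C(k+1)/C(k) with A=1, B=1, C=k**3 + 9*k**2/4 + 5*k/4 + 1/8.
Need (1)·f(k+1) − (1)·f(k) = k**3 + 9*k**2/4 + 5*k/4 + 1/8.
Degrees (0,0,3) ⇒ d ≤ 4.
Solve for f: f(k) = k*(2*k**3 + 2*k**2 - 2*k - 1)/8 (degree 4 ≤ 4).
Get s_k = R·t_k = k*(-2*k**3 - 2*k**2 + 2*k + 1) with R(k) = B(k−1)f(k)/C(k) = k*(2*k**3 + 2*k**2 - 2*k - 1)/(8*k**3 + 18*k**2 + 10*k + 1).
Check: Δs_k = -8*k**3 - 18*k**2 - 10*k - 1. ✓
Evaluate s at k=5 and k=0: -1445 and 0; difference -1445.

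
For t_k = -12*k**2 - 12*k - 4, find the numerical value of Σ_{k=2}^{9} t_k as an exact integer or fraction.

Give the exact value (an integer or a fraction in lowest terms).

t_(k+1)/t_k = (3*k**2 + 9*k + 7)/(3*k**2 + 3*k + 1).
Take A(k)=1, B(k)=1, C(k)=k**2 + k + 1/3.
Solve (1)·f(k+1) − (1)·f(k) = k**2 + k + 1/3.
deg f ≤ 3 (via 0,0,2).
Solve for f: f(k) = k**3/3 (degree 3 ≤ 3).
So s_k = (B(k−1)f/C)·t_k = (k**3/(3*k**2 + 3*k + 1))·t_k = -4*k**3.
Verify: 4*k**3 - 4*(k + 1)**3 matches t_k.
Sum = s_(10) − s_(2); s_(10) = -4000, s_(2) = -32 ⇒ -3968.

Σ = -3968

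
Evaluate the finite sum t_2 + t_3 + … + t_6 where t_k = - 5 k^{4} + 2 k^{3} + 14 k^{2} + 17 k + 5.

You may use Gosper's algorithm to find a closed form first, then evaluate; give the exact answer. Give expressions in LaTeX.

Σ = -8865

Compute t_(k+1)/t_k: get (5*k**4 + 18*k**3 + 10*k**2 - 31*k - 33)/(5*k**4 - 2*k**3 - 14*k**2 - 17*k - 5).
A = 1, B = 1, C = k**4 - 2*k**3/5 - 14*k**2/5 - 17*k/5 - 1.
Need (1)·f(k+1) − (1)·f(k) = k**4 - 2*k**3/5 - 14*k**2/5 - 17*k/5 - 1.
Degrees (0,0,4) ⇒ d ≤ 5.
Solving with deg f ≤ 5: f(k) = k*(k**4 - 3*k**3 - 2*k**2 - 2*k + 1)/5.
R(k) = B(k−1)·f(k)/C(k) = k*(k**4 - 3*k**3 - 2*k**2 - 2*k + 1)/(5*k**4 - 2*k**3 - 14*k**2 - 17*k - 5); s_k = R·t_k = k*(-k**4 + 3*k**3 + 2*k**2 + 2*k - 1).
Check: Δs_k = -5*k**4 + 2*k**3 + 14*k**2 + 17*k + 5. ✓
Σ_(k=2)^(6) t_k = s_(7) − s_(2) = -8827 − (38) = -8865.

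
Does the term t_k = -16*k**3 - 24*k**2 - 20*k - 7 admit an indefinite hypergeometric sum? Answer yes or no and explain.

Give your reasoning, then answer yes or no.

Step 1: r(k) = (16*k**3 + 72*k**2 + 116*k + 67)/(16*k**3 + 24*k**2 + 20*k + 7).
Gosper form: A/B · C(k+1)/C(k) with A=1, B=1, C=k**3 + 3*k**2/2 + 5*k/4 + 7/16.
Need (1)·f(k+1) − (1)·f(k) = k**3 + 3*k**2/2 + 5*k/4 + 7/16.
From deg A=0, deg B=0, deg C=3: d=4.
Solving with deg f ≤ 4: f(k) = k*(4*k**3 + 2*k + 1)/16.
Certificate R = B(k−1)f/C = k*(4*k**3 + 2*k + 1)/(16*k**3 + 24*k**2 + 20*k + 7) gives s_k = k*(-4*k**3 - 2*k - 1).
Δs = -16*k**3 - 24*k**2 - 20*k - 7, as required.

Yes. s_k = k*(-4*k**3 - 2*k - 1).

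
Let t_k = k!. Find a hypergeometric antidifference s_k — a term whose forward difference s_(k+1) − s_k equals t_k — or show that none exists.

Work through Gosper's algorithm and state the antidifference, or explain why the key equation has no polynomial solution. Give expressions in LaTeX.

Ratio r(k) = k + 1.
Gosper form: A/B · C(k+1)/C(k) with A=k + 1, B=1, C=1.
Solve (k + 1)·f(k+1) − (1)·f(k) = 1.
From deg A=1, deg B=0, deg C=0: d=-1.
Bound -1 < 0, so the key equation has no polynomial solution.

none — t_k is not Gosper-summable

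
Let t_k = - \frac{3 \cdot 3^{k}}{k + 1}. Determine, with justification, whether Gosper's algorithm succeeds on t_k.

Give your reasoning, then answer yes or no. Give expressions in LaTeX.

No; the degree bound rules out any f.

Ratio r(k) = 3*(k + 1)/(k + 2).
Factor: A=3*k + 3; B=k + 2; C=1.
Key eq: (3*k + 3)·f(k+1) = (k + 1)·f(k) + (1).
deg f ≤ -1 (via 1,1,0).
Negative degree bound (-1): no f exists, t_k not Gosper-summable.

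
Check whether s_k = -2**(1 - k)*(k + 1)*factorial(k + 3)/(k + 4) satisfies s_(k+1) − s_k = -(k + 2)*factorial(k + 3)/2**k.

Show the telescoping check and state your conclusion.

s_(k+1) = -(k + 2)*factorial(k + 4)/(2**k*(k + 5))
s_(k+1) − s_k = -(k**3 + 8*k**2 + 20*k + 22)*factorial(k + 3)/(2**k*(k + 4)*(k + 5))
(s_(k+1) − s_k) − t_k = 3*(k**2 + 6*k + 6)*factorial(k + 3)/(2**k*(k + 4)*(k + 5))

Invalid: residual 3*(k**2 + 6*k + 6)*factorial(k + 3)/(2**k*(k + 4)*(k + 5)) ≠ 0.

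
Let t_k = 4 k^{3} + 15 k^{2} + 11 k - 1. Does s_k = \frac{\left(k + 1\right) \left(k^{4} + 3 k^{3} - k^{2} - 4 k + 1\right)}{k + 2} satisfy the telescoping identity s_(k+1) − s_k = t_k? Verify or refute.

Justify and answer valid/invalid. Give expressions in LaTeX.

s_(k+1) = k*(k**4 + 9*k**3 + 28*k**2 + 35*k + 14)/(k + 3)
s_(k+1) − s_k = (4*k**5 + 32*k**4 + 90*k**3 + 102*k**2 + 36*k - 3)/(k**2 + 5*k + 6)
(s_(k+1) − s_k) − t_k = (-3*k**4 - 20*k**3 - 42*k**2 - 25*k + 3)/(k**2 + 5*k + 6)

Invalid: residual \frac{- 3 k^{4} - 20 k^{3} - 42 k^{2} - 25 k + 3}{k^{2} + 5 k + 6} ≠ 0.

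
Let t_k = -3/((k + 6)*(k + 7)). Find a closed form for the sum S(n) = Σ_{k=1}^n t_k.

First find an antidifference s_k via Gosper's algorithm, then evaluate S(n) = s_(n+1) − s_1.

S(n) = -3*n/(7*n + 49)

Step 1: r(k) = (k + 6)/(k + 8).
Normal form (A,B,C) = (k + 6, k + 8, 1).
f must satisfy (k + 6)·f(k+1) − (k + 7)·f(k) = 1.
Degrees (1,1,0) ⇒ d ≤ 1.
Coefficient equations give f(k) = k/6.
Get s_k = R·t_k = -k/(2*k + 12) with R(k) = B(k−1)f(k)/C(k) = k*(k + 7)/6.
Δs = -3/(k**2 + 13*k + 42), as required.
s_(n+1) = (-n - 1)/(2*(n + 7)) and s_(1) = -1/14, so S(n) = -3*n/(7*n + 49).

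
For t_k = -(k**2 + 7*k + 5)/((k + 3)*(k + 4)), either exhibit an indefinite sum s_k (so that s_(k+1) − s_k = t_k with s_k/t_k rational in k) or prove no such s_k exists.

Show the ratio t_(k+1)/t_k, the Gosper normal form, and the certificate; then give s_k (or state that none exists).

Compute t_(k+1)/t_k: get (k + 3)*(7*k + (k + 1)**2 + 12)/((k + 5)*(k**2 + 7*k + 5)).
Gosper form: A/B · C(k+1)/C(k) with A=k + 3, B=k + 5, C=k**2 + 7*k + 5.
Solve (k + 3)·f(k+1) − (k + 4)·f(k) = k**2 + 7*k + 5.
d = 2 from the (1,1,2) case.
Solving with deg f ≤ 2: f(k) = k*(3*k + 2)/3.
So s_k = (B(k−1)f/C)·t_k = (k*(k + 4)*(3*k + 2)/(3*(k**2 + 7*k + 5)))·t_k = k*(-3*k - 2)/(3*(k + 3)).
Check: Δs_k = (-k**2 - 7*k - 5)/(k**2 + 7*k + 12). ✓

s_k = k*(-3*k - 2)/(3*(k + 3))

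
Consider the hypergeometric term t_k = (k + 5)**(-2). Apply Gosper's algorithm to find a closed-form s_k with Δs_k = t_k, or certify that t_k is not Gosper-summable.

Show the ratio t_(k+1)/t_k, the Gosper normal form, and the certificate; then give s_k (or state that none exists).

Compute t_(k+1)/t_k: get (k + 5)**2/(k + 6)**2.
Take A(k)=k**2 + 10*k + 25, B(k)=k**2 + 12*k + 36, C(k)=1.
f must satisfy (k**2 + 10*k + 25)·f(k+1) − (k**2 + 10*k + 25)·f(k) = 1.
Bound: deg f ≤ 0.
Generic f = c0 gives residual -1; -1 = 0 cannot hold, so t_k is not Gosper-summable.

not Gosper-summable; s_k does not exist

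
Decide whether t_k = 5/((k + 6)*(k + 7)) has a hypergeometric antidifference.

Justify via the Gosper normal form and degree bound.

Yes. s_k = 5*k/(6*(k + 6)).

Step 1: r(k) = (k + 6)/(k + 8).
A = k + 6, B = k + 8, C = 1.
Set up (k + 6)·f(k+1) − (k + 7)·f(k) − (1) = 0.
d = 1 from the (1,1,0) case.
Solving with deg f ≤ 1: f(k) = k/6.
So s_k = (B(k−1)f/C)·t_k = (k*(k + 7)/6)·t_k = 5*k/(6*(k + 6)).
Check: Δs_k = 5/(k**2 + 13*k + 42). ✓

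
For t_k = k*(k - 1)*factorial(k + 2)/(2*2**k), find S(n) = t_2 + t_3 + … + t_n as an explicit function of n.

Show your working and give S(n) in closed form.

S(n) = 6 + n*factorial(n + 3)/(2*2**n) - factorial(n + 3)/2**n

Step 1: r(k) = (k + 1)*(k + 3)/(2*(k - 1)).
A = k/2 + 3/2, B = 1, C = k**2 - k.
Set up (k/2 + 3/2)·f(k+1) − (1)·f(k) − (k**2 - k) = 0.
d = 1 from the (1,0,2) case.
Match coefficients ⇒ f(k) = 2*(k - 3).
Certificate R = B(k−1)f/C = 2*(k - 3)/(k*(k - 1)) gives s_k = (k - 3)*factorial(k + 2)/2**k.
Verify: k*(k - 1)*factorial(k + 2)/(2*2**k) matches t_k.
Evaluate: s_(n+1) = 2**(-n - 1)*(n - 2)*factorial(n + 3); subtract s_(2) = -6 ⇒ S(n) = 6 + n*factorial(n + 3)/(2*2**n) - factorial(n + 3)/2**n.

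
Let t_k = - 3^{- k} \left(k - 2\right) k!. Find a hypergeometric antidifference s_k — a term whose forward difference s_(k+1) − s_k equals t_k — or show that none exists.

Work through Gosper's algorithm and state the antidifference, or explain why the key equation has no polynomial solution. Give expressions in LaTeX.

r(k) = (k**2 - 1)/(3*(k - 2)) after simplifying.
Gosper form: A/B · C(k+1)/C(k) with A=k/3 + 1/3, B=1, C=k - 2.
Set up (k/3 + 1/3)·f(k+1) − (1)·f(k) − (k - 2) = 0.
From deg A=1, deg B=0, deg C=1: d=0.
Solve for f: f(k) = 3 (degree 0 ≤ 0).
Then R = B(k−1)f/C = 3/(k - 2), so s_k = R(k)·t_k = -3**(1 - k)*factorial(k).
Δs = -(k - 2)*factorial(k)/3**k, as required.

s_k = - 3^{1 - k} k!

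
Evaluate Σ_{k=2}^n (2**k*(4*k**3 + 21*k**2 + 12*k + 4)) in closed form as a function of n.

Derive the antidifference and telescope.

S(n) = 8*2**n*n**3 + 18*2**n*n**2 + 12*2**n*n + 6*2**n - 88

r(k) = 2*(4*k**3 + 33*k**2 + 66*k + 41)/(4*k**3 + 21*k**2 + 12*k + 4) after simplifying.
Take A(k)=2, B(k)=1, C(k)=k**3 + 21*k**2/4 + 3*k + 1.
f must satisfy (2)·f(k+1) − (1)·f(k) = k**3 + 21*k**2/4 + 3*k + 1.
From deg A=0, deg B=0, deg C=3: d=3.
Solve for f: f(k) = (4*k**3 - 3*k**2 + 2)/4 (degree 3 ≤ 3).
Then R = B(k−1)f/C = (4*k**3 - 3*k**2 + 2)/(4*k**3 + 21*k**2 + 12*k + 4), so s_k = R(k)·t_k = 2**k*(4*k**3 - 3*k**2 + 2).
s_(k+1) − s_k = 2**k*(4*k**3 + 21*k**2 + 12*k + 4) = t_k.
Evaluate: s_(n+1) = 2**(n + 1)*(4*n**3 + 9*n**2 + 6*n + 3); subtract s_(2) = 88 ⇒ S(n) = 8*2**n*n**3 + 18*2**n*n**2 + 12*2**n*n + 6*2**n - 88.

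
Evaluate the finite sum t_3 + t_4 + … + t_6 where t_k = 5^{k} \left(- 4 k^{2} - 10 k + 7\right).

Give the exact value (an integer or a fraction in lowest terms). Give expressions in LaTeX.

Ratio r(k) = 5*(4*k**2 + 18*k + 7)/(4*k**2 + 10*k - 7).
Gosper form: A/B · C(k+1)/C(k) with A=5, B=1, C=k**2 + 5*k/2 - 7/4.
Solve (5)·f(k+1) − (1)·f(k) = k**2 + 5*k/2 - 7/4.
Bound: deg f ≤ 2.
A polynomial solution: f(k) = (k**2 - 3)/4.
Then R = B(k−1)f/C = (k**2 - 3)/(4*k**2 + 10*k - 7), so s_k = R(k)·t_k = 5**k*(3 - k**2).
s_(k+1) − s_k = 5**k*(-4*k**2 - 10*k + 7) = t_k.
Sum = s_(7) − s_(3); s_(7) = -3593750, s_(3) = -750 ⇒ -3593000.

Σ = -3593000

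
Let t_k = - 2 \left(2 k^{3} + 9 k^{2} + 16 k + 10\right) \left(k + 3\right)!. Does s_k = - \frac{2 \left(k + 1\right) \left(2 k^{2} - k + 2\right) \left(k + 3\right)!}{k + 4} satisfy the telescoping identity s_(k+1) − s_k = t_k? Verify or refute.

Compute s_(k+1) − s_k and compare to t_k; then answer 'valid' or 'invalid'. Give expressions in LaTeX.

s_(k+1) = -2*(k + 2)*(2*k**2 + 3*k + 3)*factorial(k + 4)/(k + 5)
s_(k+1) − s_k = -2*(2*k**5 + 21*k**4 + 86*k**3 + 184*k**2 + 185*k + 86)*factorial(k + 3)/((k + 4)*(k + 5))
(s_(k+1) − s_k) − t_k = 6*(2*k**4 + 17*k**3 + 50*k**2 + 75*k + 38)*factorial(k + 3)/((k + 4)*(k + 5))

Invalid: residual \frac{6 \left(2 k^{4} + 17 k^{3} + 50 k^{2} + 75 k + 38\right) \left(k + 3\right)!}{\left(k + 4\right) \left(k + 5\right)} ≠ 0.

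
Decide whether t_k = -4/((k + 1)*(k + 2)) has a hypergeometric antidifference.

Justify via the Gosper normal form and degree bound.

Yes. s_k = -4*k/(k + 1).

r(k) = (k + 1)/(k + 3) after simplifying.
A = k + 1, B = k + 3, C = 1.
Need (k + 1)·f(k+1) − (k + 2)·f(k) = 1.
deg f ≤ 1 (via 1,1,0).
Match coefficients ⇒ f(k) = k.
Certificate R = B(k−1)f/C = k*(k + 2) gives s_k = -4*k/(k + 1).
Check: Δs_k = -4/(k**2 + 3*k + 2). ✓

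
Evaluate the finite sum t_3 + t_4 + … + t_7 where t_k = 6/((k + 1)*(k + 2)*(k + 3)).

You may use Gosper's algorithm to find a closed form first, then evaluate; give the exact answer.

Σ = 7/60

The ratio is (k + 1)/(k + 4).
Gosper form: A/B · C(k+1)/C(k) with A=k + 1, B=k + 4, C=1.
Set up (k + 1)·f(k+1) − (k + 3)·f(k) − (1) = 0.
From deg A=1, deg B=1, deg C=0: d=2.
Match coefficients ⇒ f(k) = k*(k + 3)/4.
So s_k = (B(k−1)f/C)·t_k = (k*(k + 3)**2/4)·t_k = 3*k*(k + 3)/(2*(k + 1)*(k + 2)).
s_(k+1) − s_k = 6/(k**3 + 6*k**2 + 11*k + 6) = t_k.
Telescoping: Σ = s_(8) − s_(3) = 22/15 − (27/20) = 7/60.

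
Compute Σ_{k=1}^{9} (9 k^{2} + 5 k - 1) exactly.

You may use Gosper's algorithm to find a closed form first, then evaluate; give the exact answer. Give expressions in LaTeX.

The ratio is (9*k**2 + 23*k + 13)/(9*k**2 + 5*k - 1).
Normal form (A,B,C) = (1, 1, k**2 + 5*k/9 - 1/9).
Key eq: (1)·f(k+1) = (1)·f(k) + (k**2 + 5*k/9 - 1/9).
d = 3 from the (0,0,2) case.
Solving with deg f ≤ 3: f(k) = k*(3*k**2 - 2*k - 2)/9.
So s_k = (B(k−1)f/C)·t_k = (k*(3*k**2 - 2*k - 2)/(9*k**2 + 5*k - 1))·t_k = k*(3*k**2 - 2*k - 2).
Δs = 9*k**2 + 5*k - 1, as required.
Sum = s_(10) − s_(1); s_(10) = 2780, s_(1) = -1 ⇒ 2781.

Σ = 2781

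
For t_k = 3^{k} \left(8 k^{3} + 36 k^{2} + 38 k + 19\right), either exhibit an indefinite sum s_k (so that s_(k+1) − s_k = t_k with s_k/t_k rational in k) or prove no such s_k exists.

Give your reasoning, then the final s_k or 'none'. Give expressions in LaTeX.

s_k = 3^{k} \left(4 k^{3} + k + 2\right)

The ratio is 3*(8*k**3 + 60*k**2 + 134*k + 101)/(8*k**3 + 36*k**2 + 38*k + 19).
So A=3 and B=1, with C=k**3 + 9*k**2/2 + 19*k/4 + 19/8.
Key eq: (3)·f(k+1) = (1)·f(k) + (k**3 + 9*k**2/2 + 19*k/4 + 19/8).
deg f ≤ 3 (via 0,0,3).
Solve for f: f(k) = (4*k**3 + k + 2)/8 (degree 3 ≤ 3).
Get s_k = R·t_k = 3**k*(4*k**3 + k + 2) with R(k) = B(k−1)f(k)/C(k) = (4*k**3 + k + 2)/(8*k**3 + 36*k**2 + 38*k + 19).
Δs = 3**k*(8*k**3 + 36*k**2 + 38*k + 19), as required.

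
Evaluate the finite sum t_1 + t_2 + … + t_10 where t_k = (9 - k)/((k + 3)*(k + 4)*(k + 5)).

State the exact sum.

r(k) = (k - 8)*(k + 3)/((k - 9)*(k + 6)) after simplifying.
So A=k + 3 and B=k + 6, with C=k - 9.
Need (k + 3)·f(k+1) − (k + 5)·f(k) = k - 9.
d = 2 from the (1,1,1) case.
Coefficient equations give f(k) = -k*(k + 11)/4.
Then R = B(k−1)f/C = -k*(k + 5)*(k + 11)/(4*(k - 9)), so s_k = R(k)·t_k = k*(k + 11)/(4*(k + 3)*(k + 4)).
s_(k+1) − s_k = (9 - k)/(k**3 + 12*k**2 + 47*k + 60) = t_k.
Evaluate s at k=11 and k=1: 121/420 and 3/20; difference 29/210.

Σ = 29/210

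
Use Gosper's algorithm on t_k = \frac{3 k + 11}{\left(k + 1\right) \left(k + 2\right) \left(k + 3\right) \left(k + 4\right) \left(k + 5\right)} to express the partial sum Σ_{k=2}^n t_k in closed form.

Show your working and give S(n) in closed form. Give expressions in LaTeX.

t_(k+1)/t_k = (k + 1)*(3*k + 14)/((k + 6)*(3*k + 11)).
Factor: A=k + 1; B=k + 6; C=k + 11/3.
Set up (k + 1)·f(k+1) − (k + 5)·f(k) − (k + 11/3) = 0.
Degrees (1,1,1) ⇒ d ≤ 4.
A polynomial solution: f(k) = k*(k + 3)*(k**2 + 7*k + 14)/24.
So s_k = (B(k−1)f/C)·t_k = (k*(k + 3)*(k + 5)*(k**2 + 7*k + 14)/(8*(3*k + 11)))·t_k = k*(k**2 + 7*k + 14)/(8*(k**3 + 7*k**2 + 14*k + 8)).
Verify: (3*k + 11)/(k**5 + 15*k**4 + 85*k**3 + 225*k**2 + 274*k + 120) matches t_k.
Σ_(k=2)^n t_k = s_(n+1) − s_(2) = ((n**3 + 10*n**2 + 31*n + 22)/(8*(n**3 + 10*n**2 + 31*n + 30))) − (1/9), i.e. (n**3 + 10*n**2 + 31*n - 42)/(72*(n**3 + 10*n**2 + 31*n + 30)).

S(n) = \frac{n^{3} + 10 n^{2} + 31 n - 42}{72 \left(n^{3} + 10 n^{2} + 31 n + 30\right)}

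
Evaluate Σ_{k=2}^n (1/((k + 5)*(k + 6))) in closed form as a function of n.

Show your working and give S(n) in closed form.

Ratio r(k) = (k + 5)/(k + 7).
So A=k + 5 and B=k + 7, with C=1.
Need (k + 5)·f(k+1) − (k + 6)·f(k) = 1.
deg f ≤ 1 (via 1,1,0).
Coefficient equations give f(k) = k/5.
R(k) = B(k−1)·f(k)/C(k) = k*(k + 6)/5; s_k = R·t_k = k/(5*(k + 5)).
Δs = 1/(k**2 + 11*k + 30), as required.
Σ_(k=2)^n t_k = s_(n+1) − s_(2) = ((n + 1)/(5*(n + 6))) − (2/35), i.e. (n - 1)/(7*(n + 6)).

S(n) = (n - 1)/(7*(n + 6))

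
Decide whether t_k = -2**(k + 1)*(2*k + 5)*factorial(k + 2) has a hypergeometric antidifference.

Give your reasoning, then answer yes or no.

Step 1: r(k) = 2*(k + 3)*(2*k + 7)/(2*k + 5).
A = 2*k + 6, B = 1, C = k + 5/2.
Need (2*k + 6)·f(k+1) − (1)·f(k) = k + 5/2.
From deg A=1, deg B=0, deg C=1: d=0.
Coefficient equations give f(k) = 1/2.
So s_k = (B(k−1)f/C)·t_k = (1/(2*k + 5))·t_k = -2**(k + 1)*factorial(k + 2).
s_(k+1) − s_k = -2**(k + 1)*(2*k + 5)*factorial(k + 2) = t_k.

Yes. s_k = -2**(k + 1)*factorial(k + 2).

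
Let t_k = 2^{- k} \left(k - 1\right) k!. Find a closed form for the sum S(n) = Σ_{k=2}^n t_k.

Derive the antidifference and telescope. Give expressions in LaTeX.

S(n) = 2^{- n} \left(- 2^{n} + n n! + n!\right)

Ratio r(k) = k*(k + 1)/(2*(k - 1)).
Normal form (A,B,C) = (k/2 + 1/2, 1, k - 1).
Need (k/2 + 1/2)·f(k+1) − (1)·f(k) = k - 1.
deg f ≤ 0 (via 1,0,1).
Coefficient equations give f(k) = 2.
R(k) = B(k−1)·f(k)/C(k) = 2/(k - 1); s_k = R·t_k = 2**(1 - k)*factorial(k).
Δs = (k - 1)*factorial(k)/2**k, as required.
Telescope: S(n) = s_(n+1) − s_(2) = factorial(n + 1)/2**n − (1) = (-2**n + n*factorial(n) + factorial(n))/2**n.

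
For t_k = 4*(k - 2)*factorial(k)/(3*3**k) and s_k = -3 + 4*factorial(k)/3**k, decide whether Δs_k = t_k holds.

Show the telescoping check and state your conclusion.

s_(k+1) = (-9*3**k + 4*k*factorial(k) + 4*factorial(k))/(3*3**k)
s_(k+1) − s_k = 4*(k - 2)*factorial(k)/(3*3**k)
(s_(k+1) − s_k) − t_k = 0

Valid — Δs_k = t_k.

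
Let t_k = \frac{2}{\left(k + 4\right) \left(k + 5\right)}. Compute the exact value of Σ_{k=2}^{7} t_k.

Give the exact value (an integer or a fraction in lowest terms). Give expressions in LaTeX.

Σ = 1/6

Ratio r(k) = (k + 4)/(k + 6).
Factor: A=k + 4; B=k + 6; C=1.
Set up (k + 4)·f(k+1) − (k + 5)·f(k) − (1) = 0.
Degrees (1,1,0) ⇒ d ≤ 1.
Match coefficients ⇒ f(k) = k/4.
Then R = B(k−1)f/C = k*(k + 5)/4, so s_k = R(k)·t_k = k/(2*(k + 4)).
s_(k+1) − s_k = 2/(k**2 + 9*k + 20) = t_k.
Σ_(k=2)^(7) t_k = s_(8) − s_(2) = 1/3 − (1/6) = 1/6.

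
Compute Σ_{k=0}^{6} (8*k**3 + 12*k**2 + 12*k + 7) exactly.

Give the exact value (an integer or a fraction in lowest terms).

Compute t_(k+1)/t_k: get (8*k**3 + 36*k**2 + 60*k + 39)/(8*k**3 + 12*k**2 + 12*k + 7).
Gosper form: A/B · C(k+1)/C(k) with A=1, B=1, C=k**3 + 3*k**2/2 + 3*k/2 + 7/8.
f must satisfy (1)·f(k+1) − (1)·f(k) = k**3 + 3*k**2/2 + 3*k/2 + 7/8.
From deg A=0, deg B=0, deg C=3: d=4.
Solve for f: f(k) = k*(2*k**3 + 2*k + 3)/8 (degree 4 ≤ 4).
Certificate R = B(k−1)f/C = k*(2*k**3 + 2*k + 3)/(8*k**3 + 12*k**2 + 12*k + 7) gives s_k = k*(2*k**3 + 2*k + 3).
Verify: 8*k**3 + 12*k**2 + 12*k + 7 matches t_k.
Evaluate s at k=7 and k=0: 4921 and 0; difference 4921.

Σ = 4921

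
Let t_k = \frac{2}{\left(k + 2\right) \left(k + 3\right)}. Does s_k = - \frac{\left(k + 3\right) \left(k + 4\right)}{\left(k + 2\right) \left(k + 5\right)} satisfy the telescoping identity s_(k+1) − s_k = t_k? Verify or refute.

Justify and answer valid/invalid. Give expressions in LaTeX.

s_(k+1) = -(k + 4)*(k + 5)/((k + 3)*(k + 6))
s_(k+1) − s_k = 4*(k + 4)/(k**4 + 16*k**3 + 91*k**2 + 216*k + 180)
(s_(k+1) − s_k) − t_k = 2*(-k**2 - 9*k - 22)/(k**4 + 16*k**3 + 91*k**2 + 216*k + 180)

Invalid: residual \frac{2 \left(- k^{2} - 9 k - 22\right)}{k^{4} + 16 k^{3} + 91 k^{2} + 216 k + 180} ≠ 0.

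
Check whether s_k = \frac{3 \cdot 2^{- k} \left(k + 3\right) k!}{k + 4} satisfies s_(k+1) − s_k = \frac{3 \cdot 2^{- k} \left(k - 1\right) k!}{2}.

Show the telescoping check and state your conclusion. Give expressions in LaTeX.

Invalid: residual - \frac{3 \cdot 2^{- k} \left(k^{2} + 3 k - 6\right) k!}{2 \left(k + 4\right) \left(k + 5\right)} ≠ 0.

s_(k+1) = 3*(k + 4)*factorial(k + 1)/(2*2**k*(k + 5))
s_(k+1) − s_k = 3*(k**3 + 7*k**2 + 8*k - 14)*factorial(k)/(2*2**k*(k + 4)*(k + 5))
(s_(k+1) − s_k) − t_k = -3*(k**2 + 3*k - 6)*factorial(k)/(2*2**k*(k + 4)*(k + 5))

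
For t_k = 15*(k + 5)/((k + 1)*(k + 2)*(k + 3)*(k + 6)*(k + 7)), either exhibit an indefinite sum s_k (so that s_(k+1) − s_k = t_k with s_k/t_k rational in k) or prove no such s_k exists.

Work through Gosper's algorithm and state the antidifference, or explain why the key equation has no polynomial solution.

s_k = 5*k*(k**2 + 9*k + 20)/(12*(k**3 + 9*k**2 + 20*k + 12))

Ratio r(k) = (k + 1)*(k + 6)**2/((k + 4)*(k + 5)*(k + 8)).
Gosper form: A/B · C(k+1)/C(k) with A=k + 1, B=k + 8, C=k**3 + 14*k**2 + 65*k + 100.
Need (k + 1)·f(k+1) − (k + 7)·f(k) = k**3 + 14*k**2 + 65*k + 100.
Degrees (1,1,3) ⇒ d ≤ 6.
Coefficient equations give f(k) = k*(k + 3)*(k + 4)**2*(k + 5)**2/36.
R(k) = B(k−1)·f(k)/C(k) = k*(k + 3)*(k + 4)*(k + 7)/36; s_k = R·t_k = 5*k*(k**2 + 9*k + 20)/(12*(k**3 + 9*k**2 + 20*k + 12)).
Δs = 15*(k + 5)/(k**5 + 19*k**4 + 131*k**3 + 401*k**2 + 540*k + 252), as required.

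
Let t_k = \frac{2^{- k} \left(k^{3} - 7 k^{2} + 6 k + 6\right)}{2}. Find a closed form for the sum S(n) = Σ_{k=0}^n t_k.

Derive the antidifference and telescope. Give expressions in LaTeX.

S(n) = 2^{- n - 1} \left(2^{n + 3} - n^{3} + n^{2} + 4 n - 2\right)

Compute t_(k+1)/t_k: get (k**3 - 4*k**2 - 5*k + 6)/(2*(k**3 - 7*k**2 + 6*k + 6)).
Normal form (A,B,C) = (1/2, 1, k**3 - 7*k**2 + 6*k + 6).
Set up (1/2)·f(k+1) − (1)·f(k) − (k**3 - 7*k**2 + 6*k + 6) = 0.
Degrees (0,0,3) ⇒ d ≤ 3.
Solve for f: f(k) = -2*(k**3 - 4*k**2 + k + 4) (degree 3 ≤ 3).
So s_k = (B(k−1)f/C)·t_k = (-2*(k**3 - 4*k**2 + k + 4)/(k**3 - 7*k**2 + 6*k + 6))·t_k = (-k**3 + 4*k**2 - k - 4)/2**k.
s_(k+1) − s_k = (k**3 - 7*k**2 + 6*k + 6)/(2*2**k) = t_k.
Σ_(k=0)^n t_k = s_(n+1) − s_(0) = (2**(-n - 1)*(-n**3 + n**2 + 4*n - 2)) − (-4), i.e. 2**(-n - 1)*(2**(n + 3) - n**3 + n**2 + 4*n - 2).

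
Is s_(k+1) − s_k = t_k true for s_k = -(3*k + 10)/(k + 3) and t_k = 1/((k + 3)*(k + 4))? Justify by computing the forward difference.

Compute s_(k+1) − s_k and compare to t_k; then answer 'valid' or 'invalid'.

valid; difference matches t_k

s_(k+1) = (-3*k - 13)/(k + 4)
s_(k+1) − s_k = 1/(k**2 + 7*k + 12)
(s_(k+1) − s_k) − t_k = 0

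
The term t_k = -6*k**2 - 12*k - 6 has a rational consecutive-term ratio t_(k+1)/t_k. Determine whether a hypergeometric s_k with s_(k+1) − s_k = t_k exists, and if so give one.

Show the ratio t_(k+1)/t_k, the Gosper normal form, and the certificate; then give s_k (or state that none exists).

s_k = k*(-2*k**2 - 3*k - 1)

r(k) = (k**2 + 4*k + 4)/(k**2 + 2*k + 1) after simplifying.
Gosper form: A/B · C(k+1)/C(k) with A=1, B=1, C=k**2 + 2*k + 1.
Need (1)·f(k+1) − (1)·f(k) = k**2 + 2*k + 1.
From deg A=0, deg B=0, deg C=2: d=3.
Match coefficients ⇒ f(k) = k*(k + 1)*(2*k + 1)/6.
Certificate R = B(k−1)f/C = k*(2*k + 1)/(6*(k + 1)) gives s_k = k*(-2*k**2 - 3*k - 1).
Check: Δs_k = -6*k**2 - 12*k - 6. ✓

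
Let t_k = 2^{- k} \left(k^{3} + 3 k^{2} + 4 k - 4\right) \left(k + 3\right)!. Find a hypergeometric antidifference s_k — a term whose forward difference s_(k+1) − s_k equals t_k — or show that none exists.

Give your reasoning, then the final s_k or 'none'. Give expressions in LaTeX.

s_k = 2^{1 - k} \left(k - 2\right) \left(k + 1\right) \left(k + 3\right)!

Ratio r(k) = (k + 4)*(4*k + (k + 1)**3 + 3*(k + 1)**2)/(2*(k**3 + 3*k**2 + 4*k - 4)).
Factor: A=k/2 + 2; B=1; C=k**3 + 3*k**2 + 4*k - 4.
f must satisfy (k/2 + 2)·f(k+1) − (1)·f(k) = k**3 + 3*k**2 + 4*k - 4.
deg f ≤ 2 (via 1,0,3).
Solve for f: f(k) = 2*(k - 2)*(k + 1) (degree 2 ≤ 2).
Then R = B(k−1)f/C = 2*(k - 2)*(k + 1)/(k**3 + 3*k**2 + 4*k - 4), so s_k = R(k)·t_k = 2**(1 - k)*(k - 2)*(k + 1)*factorial(k + 3).
Verify: (k**3 + 3*k**2 + 4*k - 4)*factorial(k + 3)/2**k matches t_k.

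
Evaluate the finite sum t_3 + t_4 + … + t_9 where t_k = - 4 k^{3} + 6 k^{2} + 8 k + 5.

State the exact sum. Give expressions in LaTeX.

Compute t_(k+1)/t_k: get (4*k**3 + 6*k**2 - 8*k - 15)/(4*k**3 - 6*k**2 - 8*k - 5).
Gosper form: A/B · C(k+1)/C(k) with A=1, B=1, C=k**3 - 3*k**2/2 - 2*k - 5/4.
f must satisfy (1)·f(k+1) − (1)·f(k) = k**3 - 3*k**2/2 - 2*k - 5/4.
Bound: deg f ≤ 4.
Solving with deg f ≤ 4: f(k) = k*(k**3 - 4*k**2 - 2)/4.
Get s_k = R·t_k = k*(-k**3 + 4*k**2 + 2) with R(k) = B(k−1)f(k)/C(k) = k*(k**3 - 4*k**2 - 2)/((2*k - 5)*(2*k**2 + 2*k + 1)).
s_(k+1) − s_k = -4*k**3 + 6*k**2 + 8*k + 5 = t_k.
Evaluate s at k=10 and k=3: -5980 and 33; difference -6013.

Σ = -6013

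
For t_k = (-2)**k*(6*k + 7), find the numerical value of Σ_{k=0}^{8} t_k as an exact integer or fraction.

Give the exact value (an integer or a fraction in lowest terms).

Step 1: r(k) = 2*(-6*k - 13)/(6*k + 7).
Normal form (A,B,C) = (-2, 1, k + 7/6).
Solve (-2)·f(k+1) − (1)·f(k) = k + 7/6.
From deg A=0, deg B=0, deg C=1: d=1.
A polynomial solution: f(k) = -(2*k + 1)/6.
Get s_k = R·t_k = (-2)**k*(-2*k - 1) with R(k) = B(k−1)f(k)/C(k) = -(2*k + 1)/(6*k + 7).
s_(k+1) − s_k = (-2)**k*(6*k + 7) = t_k.
Σ_(k=0)^(8) t_k = s_(9) − s_(0) = 9728 − (-1) = 9729.

Σ = 9729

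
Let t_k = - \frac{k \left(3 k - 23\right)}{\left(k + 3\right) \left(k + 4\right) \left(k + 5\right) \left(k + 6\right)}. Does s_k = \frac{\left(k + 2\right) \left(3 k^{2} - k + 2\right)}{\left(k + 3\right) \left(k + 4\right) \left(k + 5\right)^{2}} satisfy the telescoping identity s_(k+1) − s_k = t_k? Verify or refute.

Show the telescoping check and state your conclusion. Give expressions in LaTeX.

Invalid: residual \frac{3 \left(6 k^{3} + 9 k^{2} - 119 k + 12\right)}{k^{6} + 29 k^{5} + 347 k^{4} + 2191 k^{3} + 7692 k^{2} + 14220 k + 10800} ≠ 0.

s_(k+1) = (k + 3)*(-k + 3*(k + 1)**2 + 1)/((k + 4)*(k + 5)*(k + 6)**2)
s_(k+1) − s_k = (-3*k**4 + 8*k**3 + 190*k**2 + 333*k + 36)/(k**6 + 29*k**5 + 347*k**4 + 2191*k**3 + 7692*k**2 + 14220*k + 10800)
(s_(k+1) − s_k) − t_k = 3*(6*k**3 + 9*k**2 - 119*k + 12)/(k**6 + 29*k**5 + 347*k**4 + 2191*k**3 + 7692*k**2 + 14220*k + 10800)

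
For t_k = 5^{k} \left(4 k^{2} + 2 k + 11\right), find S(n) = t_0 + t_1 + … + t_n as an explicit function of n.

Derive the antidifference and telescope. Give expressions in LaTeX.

S(n) = 5 \cdot 5^{n} n^{2} + 15 \cdot 5^{n} - 4

r(k) = 5*(4*k**2 + 10*k + 17)/(4*k**2 + 2*k + 11) after simplifying.
Factor: A=5; B=1; C=k**2 + k/2 + 11/4.
Need (5)·f(k+1) − (1)·f(k) = k**2 + k/2 + 11/4.
From deg A=0, deg B=0, deg C=2: d=2.
A polynomial solution: f(k) = (k**2 - 2*k + 4)/4.
So s_k = (B(k−1)f/C)·t_k = ((k**2 - 2*k + 4)/(4*k**2 + 2*k + 11))·t_k = 5**k*(k**2 - 2*k + 4).
Check: Δs_k = 5**k*(4*k**2 + 2*k + 11). ✓
Telescope: S(n) = s_(n+1) − s_(0) = 5**(n + 1)*(n**2 + 3) − (4) = 5*5**n*n**2 + 15*5**n - 4.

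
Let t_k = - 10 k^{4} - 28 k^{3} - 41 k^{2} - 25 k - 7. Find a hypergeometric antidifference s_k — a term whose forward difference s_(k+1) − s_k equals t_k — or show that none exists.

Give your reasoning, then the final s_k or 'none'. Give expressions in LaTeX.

Step 1: r(k) = (10*k**4 + 68*k**3 + 185*k**2 + 231*k + 111)/(10*k**4 + 28*k**3 + 41*k**2 + 25*k + 7).
Gosper form: A/B · C(k+1)/C(k) with A=1, B=1, C=k**4 + 14*k**3/5 + 41*k**2/10 + 5*k/2 + 7/10.
Solve (1)·f(k+1) − (1)·f(k) = k**4 + 14*k**3/5 + 41*k**2/10 + 5*k/2 + 7/10.
deg f ≤ 5 (via 0,0,4).
Coefficient equations give f(k) = k*(2*k**4 + 2*k**3 + 3*k**2 - k + 1)/10.
R(k) = B(k−1)·f(k)/C(k) = k*(2*k**4 + 2*k**3 + 3*k**2 - k + 1)/(10*k**4 + 28*k**3 + 41*k**2 + 25*k + 7); s_k = R·t_k = k*(-2*k**4 - 2*k**3 - 3*k**2 + k - 1).
Check: Δs_k = -10*k**4 - 28*k**3 - 41*k**2 - 25*k - 7. ✓

s_k = k \left(- 2 k^{4} - 2 k^{3} - 3 k^{2} + k - 1\right)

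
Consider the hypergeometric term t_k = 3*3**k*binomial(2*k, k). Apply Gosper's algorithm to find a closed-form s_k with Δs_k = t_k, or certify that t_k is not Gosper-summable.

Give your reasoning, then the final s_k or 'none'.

Compute t_(k+1)/t_k: get 6*(2*k + 1)/(k + 1).
Take A(k)=12*k + 6, B(k)=k + 1, C(k)=1.
Key eq: (12*k + 6)·f(k+1) = (k)·f(k) + (1).
d = -1 from the (1,1,0) case.
Bound -1 < 0, so the key equation has no polynomial solution.

no hypergeometric antidifference exists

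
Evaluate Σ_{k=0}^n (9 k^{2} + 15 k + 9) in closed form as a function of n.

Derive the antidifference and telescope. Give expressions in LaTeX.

S(n) = 3 n^{3} + 12 n^{2} + 18 n + 9

Ratio r(k) = (3*k**2 + 11*k + 11)/(3*k**2 + 5*k + 3).
A = 1, B = 1, C = k**2 + 5*k/3 + 1.
Solve (1)·f(k+1) − (1)·f(k) = k**2 + 5*k/3 + 1.
Bound: deg f ≤ 3.
A polynomial solution: f(k) = k*(k**2 + k + 1)/3.
R(k) = B(k−1)·f(k)/C(k) = k*(k**2 + k + 1)/(3*k**2 + 5*k + 3); s_k = R·t_k = 3*k*(k**2 + k + 1).
s_(k+1) − s_k = 9*k**2 + 15*k + 9 = t_k.
Telescope: S(n) = s_(n+1) − s_(0) = 3*n**3 + 12*n**2 + 18*n + 9 − (0) = 3*n**3 + 12*n**2 + 18*n + 9.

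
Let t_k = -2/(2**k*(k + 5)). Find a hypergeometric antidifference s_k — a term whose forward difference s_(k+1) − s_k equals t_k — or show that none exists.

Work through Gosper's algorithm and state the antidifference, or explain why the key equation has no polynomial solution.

Step 1: r(k) = (k + 5)/(2*(k + 6)).
Gosper form: A/B · C(k+1)/C(k) with A=k/2 + 5/2, B=k + 6, C=1.
Solve (k/2 + 5/2)·f(k+1) − (k + 5)·f(k) = 1.
From deg A=1, deg B=1, deg C=0: d=-1.
Negative degree bound (-1): no f exists, t_k not Gosper-summable.

none — t_k is not Gosper-summable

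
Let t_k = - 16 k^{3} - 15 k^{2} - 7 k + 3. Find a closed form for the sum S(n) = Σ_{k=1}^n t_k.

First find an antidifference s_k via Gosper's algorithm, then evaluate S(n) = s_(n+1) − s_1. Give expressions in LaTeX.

S(n) = n \left(- 4 n^{3} - 13 n^{2} - 15 n - 3\right)

Compute t_(k+1)/t_k: get (16*k**3 + 63*k**2 + 85*k + 35)/(16*k**3 + 15*k**2 + 7*k - 3).
Factor: A=1; B=1; C=k**3 + 15*k**2/16 + 7*k/16 - 3/16.
f must satisfy (1)·f(k+1) − (1)·f(k) = k**3 + 15*k**2/16 + 7*k/16 - 3/16.
d = 4 from the (0,0,3) case.
Match coefficients ⇒ f(k) = k*(4*k**3 - 3*k**2 - 4)/16.
Certificate R = B(k−1)f/C = k*(4*k**3 - 3*k**2 - 4)/(16*k**3 + 15*k**2 + 7*k - 3) gives s_k = k*(-4*k**3 + 3*k**2 + 4).
Verify: -16*k**3 - 15*k**2 - 7*k + 3 matches t_k.
Telescope: S(n) = s_(n+1) − s_(1) = -4*n**4 - 13*n**3 - 15*n**2 - 3*n + 3 − (3) = n*(-4*n**3 - 13*n**2 - 15*n - 3).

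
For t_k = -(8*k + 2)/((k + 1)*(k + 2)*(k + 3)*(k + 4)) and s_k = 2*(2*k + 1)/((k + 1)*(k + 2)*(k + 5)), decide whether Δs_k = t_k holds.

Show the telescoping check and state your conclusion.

Invalid: residual 12*(2*k**2 + 10*k + 3)/(k**6 + 21*k**5 + 175*k**4 + 735*k**3 + 1624*k**2 + 1764*k + 720) ≠ 0.

s_(k+1) = 2*(2*k + 3)/((k + 2)*(k + 3)*(k + 6))
s_(k+1) − s_k = 2*(-4*k**2 - 17*k - 3)/(k**5 + 17*k**4 + 107*k**3 + 307*k**2 + 396*k + 180)
(s_(k+1) − s_k) − t_k = 12*(2*k**2 + 10*k + 3)/(k**6 + 21*k**5 + 175*k**4 + 735*k**3 + 1624*k**2 + 1764*k + 720)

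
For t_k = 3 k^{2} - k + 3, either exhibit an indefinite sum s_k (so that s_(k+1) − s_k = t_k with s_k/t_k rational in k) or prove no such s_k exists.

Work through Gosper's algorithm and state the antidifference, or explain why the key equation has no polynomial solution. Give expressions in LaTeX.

s_k = k \left(k^{2} - 2 k + 4\right)

t_(k+1)/t_k = (-k + 3*(k + 1)**2 + 2)/(3*k**2 - k + 3).
So A=1 and B=1, with C=k**2 - k/3 + 1.
f must satisfy (1)·f(k+1) − (1)·f(k) = k**2 - k/3 + 1.
deg f ≤ 3 (via 0,0,2).
A polynomial solution: f(k) = k*(k**2 - 2*k + 4)/3.
Then R = B(k−1)f/C = k*(k**2 - 2*k + 4)/(3*k**2 - k + 3), so s_k = R(k)·t_k = k*(k**2 - 2*k + 4).
Δs = 3*k**2 - k + 3, as required.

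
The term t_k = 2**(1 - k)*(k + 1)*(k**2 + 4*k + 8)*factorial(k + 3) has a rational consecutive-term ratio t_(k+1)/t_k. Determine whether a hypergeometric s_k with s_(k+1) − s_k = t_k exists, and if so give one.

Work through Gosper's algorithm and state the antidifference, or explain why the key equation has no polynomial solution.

The ratio is (k + 2)*(k + 4)*(4*k + (k + 1)**2 + 12)/(2*(k + 1)*(k**2 + 4*k + 8)).
Gosper form: A/B · C(k+1)/C(k) with A=k/2 + 2, B=1, C=k**3 + 5*k**2 + 12*k + 8.
Key eq: (k/2 + 2)·f(k+1) = (1)·f(k) + (k**3 + 5*k**2 + 12*k + 8).
Degrees (1,0,3) ⇒ d ≤ 2.
Solving with deg f ≤ 2: f(k) = 2*k*(k + 1).
Get s_k = R·t_k = 2**(2 - k)*k*(k + 1)*factorial(k + 3) with R(k) = B(k−1)f(k)/C(k) = 2*k/(k**2 + 4*k + 8).
Check: Δs_k = 2**(1 - k)*(k + 1)*(k**2 + 4*k + 8)*factorial(k + 3). ✓

s_k = 2**(2 - k)*k*(k + 1)*factorial(k + 3)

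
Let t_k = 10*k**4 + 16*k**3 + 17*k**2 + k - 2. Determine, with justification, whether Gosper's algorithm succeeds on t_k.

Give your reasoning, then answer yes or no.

The ratio is (10*k**4 + 56*k**3 + 125*k**2 + 123*k + 42)/(10*k**4 + 16*k**3 + 17*k**2 + k - 2).
A = 1, B = 1, C = k**4 + 8*k**3/5 + 17*k**2/10 + k/10 - 1/5.
Solve (1)·f(k+1) − (1)·f(k) = k**4 + 8*k**3/5 + 17*k**2/10 + k/10 - 1/5.
d = 5 from the (0,0,4) case.
Solving with deg f ≤ 5: f(k) = k**2*(2*k**3 - k**2 + k - 4)/10.
Certificate R = B(k−1)f/C = k**2*(2*k**3 - k**2 + k - 4)/(10*k**4 + 16*k**3 + 17*k**2 + k - 2) gives s_k = k**2*(2*k**3 - k**2 + k - 4).
s_(k+1) − s_k = 10*k**4 + 16*k**3 + 17*k**2 + k - 2 = t_k.

Yes. s_k = k**2*(2*k**3 - k**2 + k - 4).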